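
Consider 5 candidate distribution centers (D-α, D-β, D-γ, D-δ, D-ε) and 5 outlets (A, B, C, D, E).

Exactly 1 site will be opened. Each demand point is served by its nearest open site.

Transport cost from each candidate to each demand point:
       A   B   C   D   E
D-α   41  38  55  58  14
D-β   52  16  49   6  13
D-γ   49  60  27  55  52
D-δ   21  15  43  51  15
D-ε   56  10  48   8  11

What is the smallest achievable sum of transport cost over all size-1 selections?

Open {D-ε}.
  A→D-ε 56, B→D-ε 10, C→D-ε 48, D→D-ε 8, E→D-ε 11  ⇒ total 133.
Compare {D-β}: total 136.
Compare {D-δ}: total 145.
No size-1 selection does better; minimum is 133.

133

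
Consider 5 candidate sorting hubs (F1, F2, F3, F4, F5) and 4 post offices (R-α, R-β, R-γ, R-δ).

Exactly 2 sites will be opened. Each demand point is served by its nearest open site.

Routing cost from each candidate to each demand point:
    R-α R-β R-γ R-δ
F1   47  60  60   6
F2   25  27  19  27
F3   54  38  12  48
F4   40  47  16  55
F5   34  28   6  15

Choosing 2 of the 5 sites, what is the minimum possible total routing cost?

Open {F2, F5}.
  R-α→F2 25, R-β→F2 27, R-γ→F5 6, R-δ→F5 15  ⇒ total 73.
Compare {F1, F5}: total 74.
Compare {F1, F2}: total 77.
No size-2 selection does better; minimum is 73.

73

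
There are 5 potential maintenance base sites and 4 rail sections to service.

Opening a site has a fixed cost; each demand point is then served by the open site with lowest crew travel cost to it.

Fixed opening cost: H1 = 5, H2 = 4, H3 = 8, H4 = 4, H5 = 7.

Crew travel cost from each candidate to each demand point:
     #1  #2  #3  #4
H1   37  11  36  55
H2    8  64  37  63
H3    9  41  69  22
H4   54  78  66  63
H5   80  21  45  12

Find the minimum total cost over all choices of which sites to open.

Open {H1, H2, H5}: assign each demand point to its cheapest open site.
  #1→H2 8, #2→H1 11, #3→H1 36, #4→H5 12
  crew travel cost 67, fixed 16 → total 83.
Compare {H1, H2, H4, H5}: crew travel cost 67 + fixed 20 = 87.
Compare {H1, H3, H5}: crew travel cost 68 + fixed 20 = 88.
Compare {H2, H5}: crew travel cost 78 + fixed 11 = 89.
All other subsets cost ≥ 87. Minimum total cost: 83.

83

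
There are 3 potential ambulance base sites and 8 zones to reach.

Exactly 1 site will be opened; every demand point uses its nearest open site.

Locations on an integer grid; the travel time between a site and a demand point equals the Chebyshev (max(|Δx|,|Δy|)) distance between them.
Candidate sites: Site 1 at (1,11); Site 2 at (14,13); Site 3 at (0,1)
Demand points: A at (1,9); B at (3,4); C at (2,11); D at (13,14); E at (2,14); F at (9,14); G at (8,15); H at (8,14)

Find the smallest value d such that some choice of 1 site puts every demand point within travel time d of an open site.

12

Open {Site 1}.
  Farthest demand point is D at travel time 12 (to Site 1); all others are ≤ 12.
With {Site 2} the worst case is 13.
With {Site 3} the worst case is 14.
No size-1 selection achieves below 12.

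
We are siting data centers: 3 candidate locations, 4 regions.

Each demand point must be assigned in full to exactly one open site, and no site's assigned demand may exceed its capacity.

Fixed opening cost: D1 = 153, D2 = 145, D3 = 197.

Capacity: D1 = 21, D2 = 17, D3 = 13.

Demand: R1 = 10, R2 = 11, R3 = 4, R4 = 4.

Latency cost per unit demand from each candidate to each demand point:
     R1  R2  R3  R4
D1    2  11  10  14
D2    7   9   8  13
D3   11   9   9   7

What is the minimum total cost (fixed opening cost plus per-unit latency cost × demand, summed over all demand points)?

Open {D1, D2}; cheapest assignment that respects the capacities:
  D1 (cap 21, load 14): R1, R4 — cost 10×2 + 4×14 = 76
  D2 (cap 17, load 15): R2, R3 — cost 11×9 + 4×8 = 131
  Shipping 207, fixed 298 → total 505.
  Any other capacity-feasible assignment to {D1, D2} ships for at least 207.
Compare {D1, D3}: its best feasible assignment gives total 555.
Compare {D1, D2, D3}: its best feasible assignment gives total 674.
Every other set of open sites that can feasibly serve all demand totals ≥ 555 even under its best assignment. Minimum: 505.

505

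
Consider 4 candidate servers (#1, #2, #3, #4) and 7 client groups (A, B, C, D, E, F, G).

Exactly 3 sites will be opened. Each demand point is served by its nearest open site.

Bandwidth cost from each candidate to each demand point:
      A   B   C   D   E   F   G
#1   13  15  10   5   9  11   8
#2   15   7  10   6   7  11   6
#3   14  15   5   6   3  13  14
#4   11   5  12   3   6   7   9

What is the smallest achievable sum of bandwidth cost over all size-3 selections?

Open {#2, #3, #4}.
  A→#4 11, B→#4 5, C→#3 5, D→#4 3, E→#3 3, F→#4 7, G→#2 6  ⇒ total 40.
Compare {#1, #3, #4}: total 42.
Compare {#1, #2, #4}: total 48.
No size-3 selection does better; minimum is 40.

40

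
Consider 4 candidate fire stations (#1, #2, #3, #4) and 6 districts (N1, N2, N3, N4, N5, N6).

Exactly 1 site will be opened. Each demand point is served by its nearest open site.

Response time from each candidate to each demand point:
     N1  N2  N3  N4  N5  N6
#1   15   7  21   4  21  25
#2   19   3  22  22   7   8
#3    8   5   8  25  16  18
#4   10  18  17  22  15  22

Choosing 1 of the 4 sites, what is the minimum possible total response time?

80

Open {#3}.
  N1→#3 8, N2→#3 5, N3→#3 8, N4→#3 25, N5→#3 16, N6→#3 18  ⇒ total 80.
Compare {#2}: total 81.
Compare {#1}: total 93.
No size-1 selection does better; minimum is 80.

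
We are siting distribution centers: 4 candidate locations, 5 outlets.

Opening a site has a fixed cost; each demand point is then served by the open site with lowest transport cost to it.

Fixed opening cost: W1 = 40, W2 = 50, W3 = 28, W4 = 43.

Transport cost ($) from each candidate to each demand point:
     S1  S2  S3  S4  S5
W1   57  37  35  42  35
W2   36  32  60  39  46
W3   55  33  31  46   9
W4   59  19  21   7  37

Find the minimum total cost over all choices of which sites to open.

Open {W3, W4}: assign each demand point to its cheapest open site.
  S1→W3 55, S2→W4 19, S3→W4 21, S4→W4 7, S5→W3 9
  transport cost 111, fixed 71 → total 182.
Compare {W4}: transport cost 143 + fixed 43 = 186.
Compare {W3}: transport cost 174 + fixed 28 = 202.
Compare {W2, W4}: transport cost 120 + fixed 93 = 213.
All other subsets cost ≥ 186. Minimum total cost: 182.

182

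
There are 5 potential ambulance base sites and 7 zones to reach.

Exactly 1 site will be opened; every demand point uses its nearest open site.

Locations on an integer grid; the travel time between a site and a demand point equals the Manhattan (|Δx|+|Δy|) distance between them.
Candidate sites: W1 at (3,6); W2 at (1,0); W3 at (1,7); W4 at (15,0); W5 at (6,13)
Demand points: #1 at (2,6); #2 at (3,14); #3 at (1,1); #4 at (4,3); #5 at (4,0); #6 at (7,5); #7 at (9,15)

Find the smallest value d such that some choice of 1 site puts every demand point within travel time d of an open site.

15

Open {W1}.
  Farthest demand point is #7 at travel time 15 (to W1); all others are ≤ 15.
With {W3} the worst case is 16.
With {W5} the worst case is 17.
No size-1 selection achieves below 15.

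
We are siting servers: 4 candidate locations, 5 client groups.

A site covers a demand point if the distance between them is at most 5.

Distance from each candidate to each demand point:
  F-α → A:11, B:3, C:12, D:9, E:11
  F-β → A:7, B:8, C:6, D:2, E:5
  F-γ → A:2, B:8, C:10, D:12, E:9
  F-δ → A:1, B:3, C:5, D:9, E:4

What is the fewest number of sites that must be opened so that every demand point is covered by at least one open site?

Coverage sets (demand points within 5 of each site):
  F-α: {B}
  F-β: {D, E}
  F-γ: {A}
  F-δ: {A, B, C, E}
No single site covers all 5 demand points.
But {F-β, F-δ} covers everything, so the minimum is 2.

2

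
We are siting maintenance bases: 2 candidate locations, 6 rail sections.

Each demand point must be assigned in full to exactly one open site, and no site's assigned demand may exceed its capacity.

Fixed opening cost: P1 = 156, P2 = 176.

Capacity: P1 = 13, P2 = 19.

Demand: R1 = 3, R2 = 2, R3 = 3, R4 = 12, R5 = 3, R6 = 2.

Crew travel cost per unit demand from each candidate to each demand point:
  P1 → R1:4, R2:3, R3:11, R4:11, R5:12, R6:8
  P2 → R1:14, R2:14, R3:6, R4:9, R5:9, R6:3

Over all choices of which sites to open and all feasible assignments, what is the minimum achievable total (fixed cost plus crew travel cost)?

518

Open {P1, P2}; cheapest assignment that respects the capacities:
  P1 (cap 13, load 8): R1, R2, R5 — cost 3×4 + 2×3 + 3×12 = 54
  P2 (cap 19, load 17): R3, R4, R6 — cost 3×6 + 12×9 + 2×3 = 132
  Shipping 186, fixed 332 → total 518.
  Any other capacity-feasible assignment to {P1, P2} ships for at least 186.
Total demand is 25 and no other set of sites has combined capacity ≥ 25, so {P1, P2} is the only feasible choice of open sites. Minimum: 518.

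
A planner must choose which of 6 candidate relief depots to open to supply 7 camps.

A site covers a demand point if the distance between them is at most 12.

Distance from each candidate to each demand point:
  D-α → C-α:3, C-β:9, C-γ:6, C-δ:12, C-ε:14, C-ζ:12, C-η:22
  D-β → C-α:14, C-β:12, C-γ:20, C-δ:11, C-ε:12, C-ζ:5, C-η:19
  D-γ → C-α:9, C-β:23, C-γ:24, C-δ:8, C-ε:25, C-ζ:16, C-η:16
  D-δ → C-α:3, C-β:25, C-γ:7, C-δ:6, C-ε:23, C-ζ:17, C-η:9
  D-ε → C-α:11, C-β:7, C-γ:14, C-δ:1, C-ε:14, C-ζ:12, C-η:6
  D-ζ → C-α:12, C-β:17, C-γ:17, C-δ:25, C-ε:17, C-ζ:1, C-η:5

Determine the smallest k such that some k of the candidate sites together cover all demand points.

2

Coverage sets (demand points within 12 of each site):
  D-α: {C-α, C-β, C-γ, C-δ, C-ζ}
  D-β: {C-β, C-δ, C-ε, C-ζ}
  D-γ: {C-α, C-δ}
  D-δ: {C-α, C-γ, C-δ, C-η}
  D-ε: {C-α, C-β, C-δ, C-ζ, C-η}
  D-ζ: {C-α, C-ζ, C-η}
No single site covers all 7 demand points.
But {D-β, D-δ} covers everything, so the minimum is 2.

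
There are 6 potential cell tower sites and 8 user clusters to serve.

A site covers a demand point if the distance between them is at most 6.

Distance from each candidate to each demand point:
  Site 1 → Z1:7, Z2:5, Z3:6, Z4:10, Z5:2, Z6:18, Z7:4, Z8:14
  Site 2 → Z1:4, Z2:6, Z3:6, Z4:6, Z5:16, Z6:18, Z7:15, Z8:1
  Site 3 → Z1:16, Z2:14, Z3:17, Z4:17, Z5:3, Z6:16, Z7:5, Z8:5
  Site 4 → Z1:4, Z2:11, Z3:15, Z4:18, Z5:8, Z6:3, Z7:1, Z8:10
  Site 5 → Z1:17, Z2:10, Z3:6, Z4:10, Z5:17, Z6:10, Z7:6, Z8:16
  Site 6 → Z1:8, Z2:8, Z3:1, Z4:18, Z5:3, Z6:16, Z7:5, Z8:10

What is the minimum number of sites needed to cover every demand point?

Coverage sets (demand points within 6 of each site):
  Site 1: {Z2, Z3, Z5, Z7}
  Site 2: {Z1, Z2, Z3, Z4, Z8}
  Site 3: {Z5, Z7, Z8}
  Site 4: {Z1, Z6, Z7}
  Site 5: {Z3, Z7}
  Site 6: {Z3, Z5, Z7}
No 2 sites suffice: every size-2 union leaves at least one demand point uncovered.
But {Site 1, Site 2, Site 4} covers everything, so the minimum is 3.

3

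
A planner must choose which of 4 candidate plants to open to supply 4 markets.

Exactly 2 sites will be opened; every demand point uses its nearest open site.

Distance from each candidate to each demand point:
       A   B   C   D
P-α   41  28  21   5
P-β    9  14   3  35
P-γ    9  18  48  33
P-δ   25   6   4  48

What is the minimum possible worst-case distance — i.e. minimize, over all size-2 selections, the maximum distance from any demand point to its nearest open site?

Open {P-α, P-β}.
  Farthest demand point is B at distance 14 (to P-β); all others are ≤ 14.
With {P-α, P-γ} the worst case is 21.
With {P-α, P-δ} the worst case is 25.
No size-2 selection achieves below 14.

14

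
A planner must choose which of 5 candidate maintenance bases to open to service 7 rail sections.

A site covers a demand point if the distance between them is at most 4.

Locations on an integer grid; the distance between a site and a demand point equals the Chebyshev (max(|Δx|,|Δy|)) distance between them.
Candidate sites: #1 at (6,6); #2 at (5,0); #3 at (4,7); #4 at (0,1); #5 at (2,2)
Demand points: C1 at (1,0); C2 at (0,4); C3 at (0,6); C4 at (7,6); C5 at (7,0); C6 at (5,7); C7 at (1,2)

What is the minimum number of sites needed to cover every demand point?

Coverage sets (demand points within 4 of each site):
  #1: {C4, C6}
  #2: {C1, C5, C7}
  #3: {C2, C3, C4, C6}
  #4: {C1, C2, C7}
  #5: {C1, C2, C3, C7}
No single site covers all 7 demand points.
But {#2, #3} covers everything, so the minimum is 2.

2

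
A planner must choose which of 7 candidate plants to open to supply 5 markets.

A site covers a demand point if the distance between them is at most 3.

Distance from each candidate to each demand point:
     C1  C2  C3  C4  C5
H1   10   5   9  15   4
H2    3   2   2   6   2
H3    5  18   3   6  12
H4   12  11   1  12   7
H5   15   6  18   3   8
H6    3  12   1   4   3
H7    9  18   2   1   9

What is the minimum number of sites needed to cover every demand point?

Coverage sets (demand points within 3 of each site):
  H1: {}
  H2: {C1, C2, C3, C5}
  H3: {C3}
  H4: {C3}
  H5: {C4}
  H6: {C1, C3, C5}
  H7: {C3, C4}
No single site covers all 5 demand points.
But {H2, H5} covers everything, so the minimum is 2.

2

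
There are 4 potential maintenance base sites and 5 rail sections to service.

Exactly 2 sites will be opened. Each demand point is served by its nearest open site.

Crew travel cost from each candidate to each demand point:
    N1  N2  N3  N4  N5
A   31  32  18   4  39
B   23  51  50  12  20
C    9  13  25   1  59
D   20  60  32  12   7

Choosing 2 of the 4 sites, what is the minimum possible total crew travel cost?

Open {C, D}.
  N1→C 9, N2→C 13, N3→C 25, N4→C 1, N5→D 7  ⇒ total 55.
Compare {B, C}: total 68.
Compare {A, C}: total 80.
No size-2 selection does better; minimum is 55.

55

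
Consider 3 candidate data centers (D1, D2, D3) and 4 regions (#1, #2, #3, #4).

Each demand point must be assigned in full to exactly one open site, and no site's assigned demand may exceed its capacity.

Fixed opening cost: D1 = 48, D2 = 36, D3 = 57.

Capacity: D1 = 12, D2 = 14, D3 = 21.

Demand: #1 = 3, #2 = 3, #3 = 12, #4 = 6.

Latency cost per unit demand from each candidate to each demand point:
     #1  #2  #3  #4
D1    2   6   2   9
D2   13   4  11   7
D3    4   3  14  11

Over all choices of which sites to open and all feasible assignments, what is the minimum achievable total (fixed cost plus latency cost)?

Open {D1, D2}; cheapest assignment that respects the capacities:
  D1 (cap 12, load 12): #3 — cost 12×2 = 24
  D2 (cap 14, load 12): #1, #2, #4 — cost 3×13 + 3×4 + 6×7 = 93
  Shipping 117, fixed 84 → total 201.
  Any other capacity-feasible assignment to {D1, D2} ships for at least 117.
Compare {D1, D3}: its best feasible assignment gives total 216.
Compare {D1, D2, D3}: its best feasible assignment gives total 228.
Every other set of open sites that can feasibly serve all demand totals ≥ 216 even under its best assignment. Minimum: 201.

201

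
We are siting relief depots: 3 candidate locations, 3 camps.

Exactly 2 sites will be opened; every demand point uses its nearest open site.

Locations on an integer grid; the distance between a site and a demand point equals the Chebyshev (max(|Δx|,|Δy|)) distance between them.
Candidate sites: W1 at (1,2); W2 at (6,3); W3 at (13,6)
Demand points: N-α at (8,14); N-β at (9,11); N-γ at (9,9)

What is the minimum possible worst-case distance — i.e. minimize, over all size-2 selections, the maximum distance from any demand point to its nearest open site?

8

Open {W1, W3}.
  Farthest demand point is N-α at distance 8 (to W3); all others are ≤ 8.
With {W2, W3} the worst case is 8.
With {W1, W2} the worst case is 11.
No size-2 selection achieves below 8.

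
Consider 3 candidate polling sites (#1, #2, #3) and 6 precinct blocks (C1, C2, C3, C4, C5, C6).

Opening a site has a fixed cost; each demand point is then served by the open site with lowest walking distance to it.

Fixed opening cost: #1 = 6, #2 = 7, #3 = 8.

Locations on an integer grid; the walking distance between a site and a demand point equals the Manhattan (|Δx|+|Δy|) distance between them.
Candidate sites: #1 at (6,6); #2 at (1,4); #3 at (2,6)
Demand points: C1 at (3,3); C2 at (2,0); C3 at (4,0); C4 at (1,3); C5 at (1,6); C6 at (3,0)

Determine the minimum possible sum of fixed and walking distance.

31

Open {#2}: assign each demand point to its cheapest open site.
  C1→#2 3, C2→#2 5, C3→#2 7, C4→#2 1, C5→#2 2, C6→#2 6
  walking distance 24, fixed 7 → total 31.
Compare {#1, #2}: walking distance 24 + fixed 13 = 37.
Compare {#3}: walking distance 30 + fixed 8 = 38.
Compare {#2, #3}: walking distance 23 + fixed 15 = 38.
All other subsets cost ≥ 37. Minimum total cost: 31.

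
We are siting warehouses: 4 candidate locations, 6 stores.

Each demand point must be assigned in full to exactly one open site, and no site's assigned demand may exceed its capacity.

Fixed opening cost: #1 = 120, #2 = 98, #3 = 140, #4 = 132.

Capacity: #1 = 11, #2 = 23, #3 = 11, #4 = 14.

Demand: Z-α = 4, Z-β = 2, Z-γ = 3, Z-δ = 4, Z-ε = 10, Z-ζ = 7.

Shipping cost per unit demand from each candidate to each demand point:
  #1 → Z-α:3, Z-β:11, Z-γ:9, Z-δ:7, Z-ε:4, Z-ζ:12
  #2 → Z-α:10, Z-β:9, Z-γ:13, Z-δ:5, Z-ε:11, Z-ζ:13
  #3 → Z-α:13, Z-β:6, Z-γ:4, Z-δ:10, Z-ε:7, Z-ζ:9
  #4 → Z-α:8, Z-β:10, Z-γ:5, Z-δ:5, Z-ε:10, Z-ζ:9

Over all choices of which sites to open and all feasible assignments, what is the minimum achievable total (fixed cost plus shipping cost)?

Open {#1, #2}; cheapest assignment that respects the capacities:
  #1 (cap 11, load 10): Z-ε — cost 10×4 = 40
  #2 (cap 23, load 20): Z-α, Z-β, Z-γ, Z-δ, Z-ζ — cost 4×10 + 2×9 + 3×13 + 4×5 + 7×13 = 208
  Shipping 248, fixed 218 → total 466.
  Any other capacity-feasible assignment to {#1, #2} ships for at least 248.
Compare {#2, #4}: its best feasible assignment gives total 488.
Compare {#2, #3}: its best feasible assignment gives total 501.
Every other set of open sites that can feasibly serve all demand totals ≥ 488 even under its best assignment. Minimum: 466.

466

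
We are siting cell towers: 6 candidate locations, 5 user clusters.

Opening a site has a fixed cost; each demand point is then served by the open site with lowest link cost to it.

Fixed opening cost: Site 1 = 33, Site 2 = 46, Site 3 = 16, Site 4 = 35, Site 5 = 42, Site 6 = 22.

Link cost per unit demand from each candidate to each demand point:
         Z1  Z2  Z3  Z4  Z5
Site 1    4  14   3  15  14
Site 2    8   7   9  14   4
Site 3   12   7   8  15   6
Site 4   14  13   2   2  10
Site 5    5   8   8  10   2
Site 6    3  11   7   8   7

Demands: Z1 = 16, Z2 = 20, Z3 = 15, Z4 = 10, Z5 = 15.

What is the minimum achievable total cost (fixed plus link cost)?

Open {Site 3, Site 4, Site 5, Site 6}: assign each demand point to its cheapest open site.
  Z1→Site 6 16×3=48, Z2→Site 3 20×7=140, Z3→Site 4 15×2=30, Z4→Site 4 10×2=20, Z5→Site 5 15×2=30
  link cost 268, fixed 115 → total 383.
Compare {Site 4, Site 5, Site 6}: link cost 288 + fixed 99 = 387.
Compare {Site 3, Site 4, Site 5}: link cost 300 + fixed 93 = 393.
Compare {Site 4, Site 5}: link cost 320 + fixed 77 = 397.
All other subsets cost ≥ 387. Minimum total cost: 383.

383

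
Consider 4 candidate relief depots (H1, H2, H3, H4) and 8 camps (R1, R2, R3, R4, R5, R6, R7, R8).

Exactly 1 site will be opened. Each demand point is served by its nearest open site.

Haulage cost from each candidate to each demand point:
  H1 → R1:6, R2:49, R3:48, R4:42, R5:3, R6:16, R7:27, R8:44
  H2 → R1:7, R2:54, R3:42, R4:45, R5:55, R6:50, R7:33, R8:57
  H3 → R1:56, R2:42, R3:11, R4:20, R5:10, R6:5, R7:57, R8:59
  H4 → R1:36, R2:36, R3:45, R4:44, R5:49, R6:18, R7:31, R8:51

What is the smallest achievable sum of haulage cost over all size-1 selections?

235

Open {H1}.
  R1→H1 6, R2→H1 49, R3→H1 48, R4→H1 42, R5→H1 3, R6→H1 16, R7→H1 27, R8→H1 44  ⇒ total 235.
Compare {H3}: total 260.
Compare {H4}: total 310.
No size-1 selection does better; minimum is 235.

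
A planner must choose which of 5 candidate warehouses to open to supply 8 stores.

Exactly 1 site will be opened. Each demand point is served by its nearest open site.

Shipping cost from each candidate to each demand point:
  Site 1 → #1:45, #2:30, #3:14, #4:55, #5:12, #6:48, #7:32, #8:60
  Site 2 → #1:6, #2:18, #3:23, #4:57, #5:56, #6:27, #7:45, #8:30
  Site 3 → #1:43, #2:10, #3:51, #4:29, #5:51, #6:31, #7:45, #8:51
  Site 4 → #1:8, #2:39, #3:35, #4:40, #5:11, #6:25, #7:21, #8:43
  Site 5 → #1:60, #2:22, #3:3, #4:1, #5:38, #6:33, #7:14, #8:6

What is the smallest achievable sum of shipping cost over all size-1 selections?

177

Open {Site 5}.
  #1→Site 5 60, #2→Site 5 22, #3→Site 5 3, #4→Site 5 1, #5→Site 5 38, #6→Site 5 33, #7→Site 5 14, #8→Site 5 6  ⇒ total 177.
Compare {Site 4}: total 222.
Compare {Site 2}: total 262.
No size-1 selection does better; minimum is 177.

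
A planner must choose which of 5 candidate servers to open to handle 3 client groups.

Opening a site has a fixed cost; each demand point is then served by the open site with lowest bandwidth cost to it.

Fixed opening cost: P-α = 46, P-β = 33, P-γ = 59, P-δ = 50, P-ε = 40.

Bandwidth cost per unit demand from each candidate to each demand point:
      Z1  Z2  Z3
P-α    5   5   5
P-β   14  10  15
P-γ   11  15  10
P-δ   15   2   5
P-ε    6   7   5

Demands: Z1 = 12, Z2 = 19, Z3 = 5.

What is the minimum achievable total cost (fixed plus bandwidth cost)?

Open {P-α, P-δ}: assign each demand point to its cheapest open site.
  Z1→P-α 12×5=60, Z2→P-δ 19×2=38, Z3→P-α 5×5=25
  bandwidth cost 123, fixed 96 → total 219.
Compare {P-δ, P-ε}: bandwidth cost 135 + fixed 90 = 225.
Compare {P-α}: bandwidth cost 180 + fixed 46 = 226.
Compare {P-α, P-β, P-δ}: bandwidth cost 123 + fixed 129 = 252.
All other subsets cost ≥ 225. Minimum total cost: 219.

219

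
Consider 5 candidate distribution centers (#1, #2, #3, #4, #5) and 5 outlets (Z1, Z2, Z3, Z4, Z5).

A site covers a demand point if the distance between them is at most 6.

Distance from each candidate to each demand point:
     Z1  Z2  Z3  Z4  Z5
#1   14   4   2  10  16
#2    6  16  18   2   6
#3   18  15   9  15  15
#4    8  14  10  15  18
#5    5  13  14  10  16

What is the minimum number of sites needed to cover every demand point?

Coverage sets (demand points within 6 of each site):
  #1: {Z2, Z3}
  #2: {Z1, Z4, Z5}
  #3: {}
  #4: {}
  #5: {Z1}
No single site covers all 5 demand points.
But {#1, #2} covers everything, so the minimum is 2.

2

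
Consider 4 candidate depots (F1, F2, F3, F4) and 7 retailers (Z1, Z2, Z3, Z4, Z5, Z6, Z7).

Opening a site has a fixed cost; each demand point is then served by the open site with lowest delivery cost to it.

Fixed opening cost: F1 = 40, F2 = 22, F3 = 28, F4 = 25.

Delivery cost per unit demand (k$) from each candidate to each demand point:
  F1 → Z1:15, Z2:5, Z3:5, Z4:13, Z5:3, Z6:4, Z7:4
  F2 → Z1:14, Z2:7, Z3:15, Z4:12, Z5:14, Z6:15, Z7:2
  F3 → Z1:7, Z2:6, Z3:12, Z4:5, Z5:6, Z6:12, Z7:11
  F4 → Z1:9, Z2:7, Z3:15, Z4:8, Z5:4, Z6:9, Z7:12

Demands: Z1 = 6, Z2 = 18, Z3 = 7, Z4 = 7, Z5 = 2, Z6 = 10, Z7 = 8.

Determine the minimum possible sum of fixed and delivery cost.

348

Open {F1, F3}: assign each demand point to its cheapest open site.
  Z1→F3 6×7=42, Z2→F1 18×5=90, Z3→F1 7×5=35, Z4→F3 7×5=35, Z5→F1 2×3=6, Z6→F1 10×4=40, Z7→F1 8×4=32
  delivery cost 280, fixed 68 → total 348.
Compare {F1, F2, F3}: delivery cost 264 + fixed 90 = 354.
Compare {F1, F3, F4}: delivery cost 280 + fixed 93 = 373.
Compare {F1, F4}: delivery cost 313 + fixed 65 = 378.
All other subsets cost ≥ 354. Minimum total cost: 348.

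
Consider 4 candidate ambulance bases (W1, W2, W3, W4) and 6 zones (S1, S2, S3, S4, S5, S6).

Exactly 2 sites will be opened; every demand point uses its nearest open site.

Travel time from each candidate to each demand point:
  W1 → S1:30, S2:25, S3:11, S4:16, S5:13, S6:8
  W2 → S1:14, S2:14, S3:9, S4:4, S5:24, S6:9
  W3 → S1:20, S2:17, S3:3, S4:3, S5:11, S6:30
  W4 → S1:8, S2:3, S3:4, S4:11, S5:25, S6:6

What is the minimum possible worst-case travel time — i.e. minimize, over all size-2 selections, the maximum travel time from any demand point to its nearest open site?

Open {W3, W4}.
  Farthest demand point is S5 at travel time 11 (to W3); all others are ≤ 11.
With {W1, W4} the worst case is 13.
With {W1, W2} the worst case is 14.
No size-2 selection achieves below 11.

11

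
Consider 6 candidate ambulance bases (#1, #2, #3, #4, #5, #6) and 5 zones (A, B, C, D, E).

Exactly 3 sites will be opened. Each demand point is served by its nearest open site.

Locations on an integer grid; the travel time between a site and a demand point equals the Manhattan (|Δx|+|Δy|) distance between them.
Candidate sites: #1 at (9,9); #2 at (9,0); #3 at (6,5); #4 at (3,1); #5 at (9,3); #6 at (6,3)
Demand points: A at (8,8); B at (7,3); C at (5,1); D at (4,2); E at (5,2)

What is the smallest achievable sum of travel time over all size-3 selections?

Open {#1, #4, #6}.
  A→#1 2, B→#6 1, C→#4 2, D→#4 2, E→#6 2  ⇒ total 9.
Compare {#1, #2, #6}: total 11.
Compare {#1, #3, #6}: total 11.
No size-3 selection does better; minimum is 9.

9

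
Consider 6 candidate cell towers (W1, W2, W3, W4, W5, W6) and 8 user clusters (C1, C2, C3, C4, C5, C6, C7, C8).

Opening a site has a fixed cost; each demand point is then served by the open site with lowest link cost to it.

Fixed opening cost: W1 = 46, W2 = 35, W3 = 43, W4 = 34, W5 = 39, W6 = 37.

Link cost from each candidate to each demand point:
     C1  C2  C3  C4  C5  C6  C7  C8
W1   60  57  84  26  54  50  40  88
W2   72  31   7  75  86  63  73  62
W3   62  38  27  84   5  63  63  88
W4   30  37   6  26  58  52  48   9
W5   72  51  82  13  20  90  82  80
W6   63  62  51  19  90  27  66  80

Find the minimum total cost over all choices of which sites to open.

288

Open {W4, W5}: assign each demand point to its cheapest open site.
  C1→W4 30, C2→W4 37, C3→W4 6, C4→W5 13, C5→W5 20, C6→W4 52, C7→W4 48, C8→W4 9
  link cost 215, fixed 73 → total 288.
Compare {W3, W4}: link cost 213 + fixed 77 = 290.
Compare {W3, W4, W6}: link cost 181 + fixed 114 = 295.
Compare {W4}: link cost 266 + fixed 34 = 300.
All other subsets cost ≥ 290. Minimum total cost: 288.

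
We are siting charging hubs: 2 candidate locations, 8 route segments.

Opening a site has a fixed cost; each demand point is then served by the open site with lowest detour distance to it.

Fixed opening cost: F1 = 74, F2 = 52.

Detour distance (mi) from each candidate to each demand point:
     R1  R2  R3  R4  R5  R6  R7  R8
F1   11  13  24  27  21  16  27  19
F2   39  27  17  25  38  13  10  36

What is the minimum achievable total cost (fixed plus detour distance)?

232

Open {F1}: assign each demand point to its cheapest open site.
  R1→F1 11, R2→F1 13, R3→F1 24, R4→F1 27, R5→F1 21, R6→F1 16, R7→F1 27, R8→F1 19
  detour distance 158, fixed 74 → total 232.
Compare {F1, F2}: detour distance 129 + fixed 126 = 255.
Compare {F2}: detour distance 205 + fixed 52 = 257.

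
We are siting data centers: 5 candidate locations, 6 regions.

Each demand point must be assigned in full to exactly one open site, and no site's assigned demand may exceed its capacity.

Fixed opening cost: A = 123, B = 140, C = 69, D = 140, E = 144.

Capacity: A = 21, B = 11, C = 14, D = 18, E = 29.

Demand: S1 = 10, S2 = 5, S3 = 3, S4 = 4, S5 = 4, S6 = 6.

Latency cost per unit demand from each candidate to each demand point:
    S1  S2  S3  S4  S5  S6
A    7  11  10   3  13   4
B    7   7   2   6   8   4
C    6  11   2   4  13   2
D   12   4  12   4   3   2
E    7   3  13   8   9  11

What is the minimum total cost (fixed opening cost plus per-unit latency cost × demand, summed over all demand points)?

365

Open {C, D}; cheapest assignment that respects the capacities:
  C (cap 14, load 14): S1, S4 — cost 10×6 + 4×4 = 76
  D (cap 18, load 18): S2, S3, S5, S6 — cost 5×4 + 3×12 + 4×3 + 6×2 = 80
  Shipping 156, fixed 209 → total 365.
  Any other capacity-feasible assignment to {C, D} ships for at least 156.
Compare {C, E}: its best feasible assignment gives total 368.
Compare {A, C}: its best feasible assignment gives total 399.
Every other set of open sites that can feasibly serve all demand totals ≥ 368 even under its best assignment. Minimum: 365.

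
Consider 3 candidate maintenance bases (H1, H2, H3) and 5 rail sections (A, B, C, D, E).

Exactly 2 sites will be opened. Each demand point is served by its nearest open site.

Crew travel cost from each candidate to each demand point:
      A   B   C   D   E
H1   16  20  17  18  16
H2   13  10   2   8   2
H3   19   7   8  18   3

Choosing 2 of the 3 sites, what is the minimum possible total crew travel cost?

Open {H2, H3}.
  A→H2 13, B→H3 7, C→H2 2, D→H2 8, E→H2 2  ⇒ total 32.
Compare {H1, H2}: total 35.
Compare {H1, H3}: total 52.

32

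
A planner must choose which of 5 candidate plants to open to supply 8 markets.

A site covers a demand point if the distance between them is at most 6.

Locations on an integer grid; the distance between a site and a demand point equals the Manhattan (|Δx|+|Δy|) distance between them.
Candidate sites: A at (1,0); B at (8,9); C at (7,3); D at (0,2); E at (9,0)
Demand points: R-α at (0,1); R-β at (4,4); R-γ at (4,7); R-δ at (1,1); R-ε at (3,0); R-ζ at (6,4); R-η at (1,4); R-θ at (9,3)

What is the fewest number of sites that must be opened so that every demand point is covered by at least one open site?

3

Coverage sets (demand points within 6 of each site):
  A: {R-α, R-δ, R-ε, R-η}
  B: {R-γ}
  C: {R-β, R-ζ, R-θ}
  D: {R-α, R-β, R-δ, R-ε, R-η}
  E: {R-ε, R-θ}
No 2 sites suffice: every size-2 union leaves at least one demand point uncovered.
But {A, B, C} covers everything, so the minimum is 3.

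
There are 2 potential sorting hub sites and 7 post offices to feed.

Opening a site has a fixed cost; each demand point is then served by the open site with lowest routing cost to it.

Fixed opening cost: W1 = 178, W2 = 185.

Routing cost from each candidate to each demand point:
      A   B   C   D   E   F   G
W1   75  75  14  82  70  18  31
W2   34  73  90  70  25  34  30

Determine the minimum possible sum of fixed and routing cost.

Open {W2}: assign each demand point to its cheapest open site.
  A→W2 34, B→W2 73, C→W2 90, D→W2 70, E→W2 25, F→W2 34, G→W2 30
  routing cost 356, fixed 185 → total 541.
Compare {W1}: routing cost 365 + fixed 178 = 543.
Compare {W1, W2}: routing cost 264 + fixed 363 = 627.

541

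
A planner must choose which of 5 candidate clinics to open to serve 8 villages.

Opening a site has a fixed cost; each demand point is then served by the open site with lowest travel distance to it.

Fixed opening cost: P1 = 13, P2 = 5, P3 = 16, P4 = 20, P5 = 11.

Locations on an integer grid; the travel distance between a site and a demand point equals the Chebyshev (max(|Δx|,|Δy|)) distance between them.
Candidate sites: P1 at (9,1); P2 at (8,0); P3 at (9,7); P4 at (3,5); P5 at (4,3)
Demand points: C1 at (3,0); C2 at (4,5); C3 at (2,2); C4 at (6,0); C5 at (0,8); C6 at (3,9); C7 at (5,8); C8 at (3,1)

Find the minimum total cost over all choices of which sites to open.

Open {P5}: assign each demand point to its cheapest open site.
  C1→P5 3, C2→P5 2, C3→P5 2, C4→P5 3, C5→P5 5, C6→P5 6, C7→P5 5, C8→P5 2
  travel distance 28, fixed 11 → total 39.
Compare {P2, P5}: travel distance 27 + fixed 16 = 43.
Compare {P4}: travel distance 28 + fixed 20 = 48.
Compare {P2, P4}: travel distance 25 + fixed 25 = 50.
All other subsets cost ≥ 43. Minimum total cost: 39.

39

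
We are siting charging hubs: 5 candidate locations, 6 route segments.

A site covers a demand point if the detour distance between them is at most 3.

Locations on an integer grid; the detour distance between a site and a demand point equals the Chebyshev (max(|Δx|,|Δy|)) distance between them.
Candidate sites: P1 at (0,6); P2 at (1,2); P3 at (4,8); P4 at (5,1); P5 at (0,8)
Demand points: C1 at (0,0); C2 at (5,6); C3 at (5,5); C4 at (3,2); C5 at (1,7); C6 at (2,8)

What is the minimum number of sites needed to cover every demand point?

Coverage sets (demand points within 3 of each site):
  P1: {C5, C6}
  P2: {C1, C4}
  P3: {C2, C3, C5, C6}
  P4: {C4}
  P5: {C5, C6}
No single site covers all 6 demand points.
But {P2, P3} covers everything, so the minimum is 2.

2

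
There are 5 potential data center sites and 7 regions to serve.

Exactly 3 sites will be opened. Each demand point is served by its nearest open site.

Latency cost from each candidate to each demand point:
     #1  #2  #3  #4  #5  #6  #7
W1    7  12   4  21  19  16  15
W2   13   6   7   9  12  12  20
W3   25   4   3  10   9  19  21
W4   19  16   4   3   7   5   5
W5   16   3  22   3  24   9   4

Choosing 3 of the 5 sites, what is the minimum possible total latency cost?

Open {W1, W4, W5}.
  #1→W1 7, #2→W5 3, #3→W1 4, #4→W4 3, #5→W4 7, #6→W4 5, #7→W5 4  ⇒ total 33.
Compare {W1, W3, W4}: total 34.
Compare {W1, W2, W4}: total 37.
No size-3 selection does better; minimum is 33.

33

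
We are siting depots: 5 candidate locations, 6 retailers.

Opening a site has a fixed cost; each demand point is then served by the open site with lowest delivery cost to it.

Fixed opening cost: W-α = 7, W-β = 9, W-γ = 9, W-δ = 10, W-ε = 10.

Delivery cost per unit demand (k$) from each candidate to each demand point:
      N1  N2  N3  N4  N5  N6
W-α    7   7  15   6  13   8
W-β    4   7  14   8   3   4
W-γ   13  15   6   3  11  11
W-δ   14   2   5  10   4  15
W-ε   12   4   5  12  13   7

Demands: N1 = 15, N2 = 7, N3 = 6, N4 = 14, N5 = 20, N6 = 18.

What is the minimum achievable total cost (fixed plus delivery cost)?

306

Open {W-β, W-γ, W-δ}: assign each demand point to its cheapest open site.
  N1→W-β 15×4=60, N2→W-δ 7×2=14, N3→W-δ 6×5=30, N4→W-γ 14×3=42, N5→W-β 20×3=60, N6→W-β 18×4=72
  delivery cost 278, fixed 28 → total 306.
Compare {W-α, W-β, W-γ, W-δ}: delivery cost 278 + fixed 35 = 313.
Compare {W-β, W-γ, W-δ, W-ε}: delivery cost 278 + fixed 38 = 316.
Compare {W-β, W-γ, W-ε}: delivery cost 292 + fixed 28 = 320.
All other subsets cost ≥ 313. Minimum total cost: 306.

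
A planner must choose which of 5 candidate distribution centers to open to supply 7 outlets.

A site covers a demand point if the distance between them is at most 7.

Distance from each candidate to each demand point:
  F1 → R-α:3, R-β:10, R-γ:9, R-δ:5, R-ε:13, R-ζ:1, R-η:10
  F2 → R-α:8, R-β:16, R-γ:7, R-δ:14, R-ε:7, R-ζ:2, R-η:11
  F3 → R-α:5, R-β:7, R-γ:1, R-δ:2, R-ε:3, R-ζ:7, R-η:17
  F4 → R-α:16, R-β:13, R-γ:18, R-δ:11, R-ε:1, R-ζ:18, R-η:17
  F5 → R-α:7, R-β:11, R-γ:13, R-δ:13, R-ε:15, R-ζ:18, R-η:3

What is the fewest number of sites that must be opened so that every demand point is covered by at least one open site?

Coverage sets (demand points within 7 of each site):
  F1: {R-α, R-δ, R-ζ}
  F2: {R-γ, R-ε, R-ζ}
  F3: {R-α, R-β, R-γ, R-δ, R-ε, R-ζ}
  F4: {R-ε}
  F5: {R-α, R-η}
No single site covers all 7 demand points.
But {F3, F5} covers everything, so the minimum is 2.

2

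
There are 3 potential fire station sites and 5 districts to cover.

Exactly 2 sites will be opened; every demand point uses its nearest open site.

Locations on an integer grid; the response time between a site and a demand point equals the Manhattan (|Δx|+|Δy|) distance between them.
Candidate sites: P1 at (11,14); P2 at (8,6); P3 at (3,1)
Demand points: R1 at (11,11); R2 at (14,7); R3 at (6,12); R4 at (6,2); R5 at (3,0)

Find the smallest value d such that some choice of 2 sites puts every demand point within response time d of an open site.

Open {P2, P3}.
  Farthest demand point is R1 at response time 8 (to P2); all others are ≤ 8.
With {P1, P3} the worst case is 10.
With {P1, P2} the worst case is 11.
No size-2 selection achieves below 8.

8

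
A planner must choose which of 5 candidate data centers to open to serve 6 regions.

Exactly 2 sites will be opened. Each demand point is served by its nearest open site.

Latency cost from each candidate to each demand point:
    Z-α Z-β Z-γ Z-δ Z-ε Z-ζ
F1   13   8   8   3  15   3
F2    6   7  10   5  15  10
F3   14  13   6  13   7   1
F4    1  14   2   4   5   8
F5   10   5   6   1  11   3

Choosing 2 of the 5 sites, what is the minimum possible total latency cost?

Open {F4, F5}.
  Z-α→F4 1, Z-β→F5 5, Z-γ→F4 2, Z-δ→F5 1, Z-ε→F4 5, Z-ζ→F5 3  ⇒ total 17.
Compare {F1, F4}: total 22.
Compare {F3, F4}: total 26.
No size-2 selection does better; minimum is 17.

17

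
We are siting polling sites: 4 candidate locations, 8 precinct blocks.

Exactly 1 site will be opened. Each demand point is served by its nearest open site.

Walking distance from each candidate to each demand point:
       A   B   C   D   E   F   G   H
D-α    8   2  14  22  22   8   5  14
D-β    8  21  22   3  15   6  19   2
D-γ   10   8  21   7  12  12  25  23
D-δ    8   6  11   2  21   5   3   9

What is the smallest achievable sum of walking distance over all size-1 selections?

Open {D-δ}.
  A→D-δ 8, B→D-δ 6, C→D-δ 11, D→D-δ 2, E→D-δ 21, F→D-δ 5, G→D-δ 3, H→D-δ 9  ⇒ total 65.
Compare {D-α}: total 95.
Compare {D-β}: total 96.
No size-1 selection does better; minimum is 65.

65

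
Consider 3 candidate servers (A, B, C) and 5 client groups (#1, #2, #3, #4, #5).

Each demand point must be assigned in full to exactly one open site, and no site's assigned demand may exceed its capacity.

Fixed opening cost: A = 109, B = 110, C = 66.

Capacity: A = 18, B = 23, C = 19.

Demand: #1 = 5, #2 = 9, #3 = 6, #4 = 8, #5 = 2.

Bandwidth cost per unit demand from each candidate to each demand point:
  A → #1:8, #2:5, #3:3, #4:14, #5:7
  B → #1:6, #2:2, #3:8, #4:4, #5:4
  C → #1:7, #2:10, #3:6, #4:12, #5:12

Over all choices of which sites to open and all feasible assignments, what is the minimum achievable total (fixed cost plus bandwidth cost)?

305

Open {B, C}; cheapest assignment that respects the capacities:
  B (cap 23, load 19): #2, #4, #5 — cost 9×2 + 8×4 + 2×4 = 58
  C (cap 19, load 11): #1, #3 — cost 5×7 + 6×6 = 71
  Shipping 129, fixed 176 → total 305.
  Any other capacity-feasible assignment to {B, C} ships for at least 129.
Compare {A, B}: its best feasible assignment gives total 331.
Compare {A, C}: its best feasible assignment gives total 383.
Every other set of open sites that can feasibly serve all demand totals ≥ 331 even under its best assignment. Minimum: 305.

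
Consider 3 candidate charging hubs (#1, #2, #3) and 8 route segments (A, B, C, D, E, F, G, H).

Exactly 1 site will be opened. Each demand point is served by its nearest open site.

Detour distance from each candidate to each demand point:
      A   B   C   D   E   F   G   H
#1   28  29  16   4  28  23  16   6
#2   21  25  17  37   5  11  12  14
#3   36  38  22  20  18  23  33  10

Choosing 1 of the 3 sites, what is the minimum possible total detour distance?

142

Open {#2}.
  A→#2 21, B→#2 25, C→#2 17, D→#2 37, E→#2 5, F→#2 11, G→#2 12, H→#2 14  ⇒ total 142.
Compare {#1}: total 150.
Compare {#3}: total 200.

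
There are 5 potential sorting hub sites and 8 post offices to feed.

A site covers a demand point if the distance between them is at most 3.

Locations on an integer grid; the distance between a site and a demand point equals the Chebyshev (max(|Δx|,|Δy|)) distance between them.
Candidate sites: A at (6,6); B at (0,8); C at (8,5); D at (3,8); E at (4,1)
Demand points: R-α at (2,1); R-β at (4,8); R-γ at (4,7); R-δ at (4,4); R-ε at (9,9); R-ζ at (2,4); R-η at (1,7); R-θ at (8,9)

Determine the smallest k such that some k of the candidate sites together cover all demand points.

Coverage sets (demand points within 3 of each site):
  A: {R-β, R-γ, R-δ, R-ε, R-θ}
  B: {R-η}
  C: {}
  D: {R-β, R-γ, R-η}
  E: {R-α, R-δ, R-ζ}
No 2 sites suffice: every size-2 union leaves at least one demand point uncovered.
But {A, B, E} covers everything, so the minimum is 3.

3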